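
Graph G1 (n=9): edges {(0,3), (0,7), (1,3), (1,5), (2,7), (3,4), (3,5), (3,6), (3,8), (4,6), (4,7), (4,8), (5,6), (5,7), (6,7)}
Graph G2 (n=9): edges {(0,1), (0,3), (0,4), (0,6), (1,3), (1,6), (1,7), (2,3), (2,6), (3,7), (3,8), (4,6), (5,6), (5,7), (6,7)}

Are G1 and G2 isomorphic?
Yes, isomorphic

The graphs are isomorphic.
One valid mapping φ: V(G1) → V(G2): 0→2, 1→4, 2→8, 3→6, 4→7, 5→0, 6→1, 7→3, 8→5

Verify φ preserves adjacency — for each edge of G1, its image is an edge of G2:
  (0,3) → (φ(0),φ(3)) = (2,6) ∈ E(G2) ✓
  (0,7) → (φ(0),φ(7)) = (2,3) ∈ E(G2) ✓
  (1,3) → (φ(1),φ(3)) = (4,6) ∈ E(G2) ✓
  (1,5) → (φ(1),φ(5)) = (0,4) ∈ E(G2) ✓
  (2,7) → (φ(2),φ(7)) = (3,8) ∈ E(G2) ✓
  (3,4) → (φ(3),φ(4)) = (6,7) ∈ E(G2) ✓
  (3,5) → (φ(3),φ(5)) = (0,6) ∈ E(G2) ✓
  (3,6) → (φ(3),φ(6)) = (1,6) ∈ E(G2) ✓
  (3,8) → (φ(3),φ(8)) = (5,6) ∈ E(G2) ✓
  (4,6) → (φ(4),φ(6)) = (1,7) ∈ E(G2) ✓
  (4,7) → (φ(4),φ(7)) = (3,7) ∈ E(G2) ✓
  (4,8) → (φ(4),φ(8)) = (5,7) ∈ E(G2) ✓
  (5,6) → (φ(5),φ(6)) = (0,1) ∈ E(G2) ✓
  (5,7) → (φ(5),φ(7)) = (0,3) ∈ E(G2) ✓
  (6,7) → (φ(6),φ(7)) = (1,3) ∈ E(G2) ✓
All 15 edges of G1 map to edges of G2, and |E(G1)| = |E(G2)| = 15, so φ is a bijection on edges as well as vertices. Hence G1 ≅ G2.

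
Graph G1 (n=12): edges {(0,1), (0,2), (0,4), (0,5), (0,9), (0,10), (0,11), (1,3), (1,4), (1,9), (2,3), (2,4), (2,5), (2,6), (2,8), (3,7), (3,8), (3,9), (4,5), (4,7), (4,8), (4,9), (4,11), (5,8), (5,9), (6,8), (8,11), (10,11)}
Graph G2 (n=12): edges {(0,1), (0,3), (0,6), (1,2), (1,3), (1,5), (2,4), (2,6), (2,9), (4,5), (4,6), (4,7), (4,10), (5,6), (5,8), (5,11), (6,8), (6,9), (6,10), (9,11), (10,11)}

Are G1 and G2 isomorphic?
No, not isomorphic

The graphs are NOT isomorphic.

Degrees in G1: deg(0)=7, deg(1)=4, deg(2)=6, deg(3)=5, deg(4)=8, deg(5)=5, deg(6)=2, deg(7)=2, deg(8)=6, deg(9)=5, deg(10)=2, deg(11)=4.
Sorted degree sequence of G1: [8, 7, 6, 6, 5, 5, 5, 4, 4, 2, 2, 2].
Degrees in G2: deg(0)=3, deg(1)=4, deg(2)=4, deg(3)=2, deg(4)=5, deg(5)=5, deg(6)=7, deg(7)=1, deg(8)=2, deg(9)=3, deg(10)=3, deg(11)=3.
Sorted degree sequence of G2: [7, 5, 5, 4, 4, 3, 3, 3, 3, 2, 2, 1].
The (sorted) degree sequence is an isomorphism invariant, so since G1 and G2 have different degree sequences they cannot be isomorphic.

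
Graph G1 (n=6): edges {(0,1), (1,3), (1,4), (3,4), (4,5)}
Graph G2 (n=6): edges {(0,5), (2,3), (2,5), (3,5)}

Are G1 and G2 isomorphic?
No, not isomorphic

The graphs are NOT isomorphic.

Connected components of G1: 2 component(s) with vertex sets [[2], [0, 1, 3, 4, 5]], sizes [1, 5].
Connected components of G2: 3 component(s) with vertex sets [[1], [4], [0, 2, 3, 5]], sizes [1, 1, 4].
The number of connected components (and the multiset of component sizes) is an isomorphism invariant — an isomorphism maps each component of G1 bijectively onto a component of G2. Since G1 has 2 component(s) and G2 has 3, they cannot be isomorphic.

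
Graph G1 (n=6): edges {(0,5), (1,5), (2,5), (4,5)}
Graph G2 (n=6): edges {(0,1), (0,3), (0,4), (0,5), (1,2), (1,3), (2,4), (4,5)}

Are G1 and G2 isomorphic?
No, not isomorphic

The graphs are NOT isomorphic.

Degrees in G1: deg(0)=1, deg(1)=1, deg(2)=1, deg(3)=0, deg(4)=1, deg(5)=4.
Sorted degree sequence of G1: [4, 1, 1, 1, 1, 0].
Degrees in G2: deg(0)=4, deg(1)=3, deg(2)=2, deg(3)=2, deg(4)=3, deg(5)=2.
Sorted degree sequence of G2: [4, 3, 3, 2, 2, 2].
The (sorted) degree sequence is an isomorphism invariant, so since G1 and G2 have different degree sequences they cannot be isomorphic.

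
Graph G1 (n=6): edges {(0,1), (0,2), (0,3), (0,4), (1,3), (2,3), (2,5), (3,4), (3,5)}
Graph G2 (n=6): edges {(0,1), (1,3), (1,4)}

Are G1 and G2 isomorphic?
No, not isomorphic

The graphs are NOT isomorphic.

Connected components of G1: 1 component(s) with vertex sets [[0, 1, 2, 3, 4, 5]], sizes [6].
Connected components of G2: 3 component(s) with vertex sets [[2], [5], [0, 1, 3, 4]], sizes [1, 1, 4].
The number of connected components (and the multiset of component sizes) is an isomorphism invariant — an isomorphism maps each component of G1 bijectively onto a component of G2. Since G1 has 1 component(s) and G2 has 3, they cannot be isomorphic.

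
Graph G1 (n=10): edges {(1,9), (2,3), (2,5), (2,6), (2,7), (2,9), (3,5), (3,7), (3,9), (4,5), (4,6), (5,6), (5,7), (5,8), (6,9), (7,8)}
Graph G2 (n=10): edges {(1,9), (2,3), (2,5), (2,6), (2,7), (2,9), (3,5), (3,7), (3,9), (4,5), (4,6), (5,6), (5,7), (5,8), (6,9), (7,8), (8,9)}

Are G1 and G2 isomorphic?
No, not isomorphic

The graphs are NOT isomorphic.

Counting edges: G1 has 16 edge(s); G2 has 17 edge(s).
Edge count is an isomorphism invariant (a bijection on vertices induces a bijection on edges), so differing edge counts rule out isomorphism.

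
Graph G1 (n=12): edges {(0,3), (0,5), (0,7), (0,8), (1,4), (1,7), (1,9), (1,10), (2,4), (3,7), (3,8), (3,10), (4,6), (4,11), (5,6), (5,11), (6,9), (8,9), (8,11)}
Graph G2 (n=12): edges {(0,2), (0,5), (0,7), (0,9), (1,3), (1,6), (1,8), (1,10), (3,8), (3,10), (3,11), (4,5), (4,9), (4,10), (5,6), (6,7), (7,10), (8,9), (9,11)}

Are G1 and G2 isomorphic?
Yes, isomorphic

The graphs are isomorphic.
One valid mapping φ: V(G1) → V(G2): 0→1, 1→9, 2→2, 3→3, 4→0, 5→6, 6→5, 7→8, 8→10, 9→4, 10→11, 11→7

Verify φ preserves adjacency — for each edge of G1, its image is an edge of G2:
  (0,3) → (φ(0),φ(3)) = (1,3) ∈ E(G2) ✓
  (0,5) → (φ(0),φ(5)) = (1,6) ∈ E(G2) ✓
  (0,7) → (φ(0),φ(7)) = (1,8) ∈ E(G2) ✓
  (0,8) → (φ(0),φ(8)) = (1,10) ∈ E(G2) ✓
  (1,4) → (φ(1),φ(4)) = (0,9) ∈ E(G2) ✓
  (1,7) → (φ(1),φ(7)) = (8,9) ∈ E(G2) ✓
  (1,9) → (φ(1),φ(9)) = (4,9) ∈ E(G2) ✓
  (1,10) → (φ(1),φ(10)) = (9,11) ∈ E(G2) ✓
  (2,4) → (φ(2),φ(4)) = (0,2) ∈ E(G2) ✓
  (3,7) → (φ(3),φ(7)) = (3,8) ∈ E(G2) ✓
  (3,8) → (φ(3),φ(8)) = (3,10) ∈ E(G2) ✓
  (3,10) → (φ(3),φ(10)) = (3,11) ∈ E(G2) ✓
  (4,6) → (φ(4),φ(6)) = (0,5) ∈ E(G2) ✓
  (4,11) → (φ(4),φ(11)) = (0,7) ∈ E(G2) ✓
  (5,6) → (φ(5),φ(6)) = (5,6) ∈ E(G2) ✓
  (5,11) → (φ(5),φ(11)) = (6,7) ∈ E(G2) ✓
  (6,9) → (φ(6),φ(9)) = (4,5) ∈ E(G2) ✓
  (8,9) → (φ(8),φ(9)) = (4,10) ∈ E(G2) ✓
  (8,11) → (φ(8),φ(11)) = (7,10) ∈ E(G2) ✓
All 19 edges of G1 map to edges of G2, and |E(G1)| = |E(G2)| = 19, so φ is a bijection on edges as well as vertices. Hence G1 ≅ G2.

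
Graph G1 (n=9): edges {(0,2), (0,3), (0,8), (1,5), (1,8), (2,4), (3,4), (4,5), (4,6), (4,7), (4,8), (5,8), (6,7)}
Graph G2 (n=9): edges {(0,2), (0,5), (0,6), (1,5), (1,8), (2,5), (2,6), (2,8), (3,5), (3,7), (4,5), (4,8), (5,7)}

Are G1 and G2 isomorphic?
Yes, isomorphic

The graphs are isomorphic.
One valid mapping φ: V(G1) → V(G2): 0→8, 1→6, 2→1, 3→4, 4→5, 5→0, 6→7, 7→3, 8→2

Verify φ preserves adjacency — for each edge of G1, its image is an edge of G2:
  (0,2) → (φ(0),φ(2)) = (1,8) ∈ E(G2) ✓
  (0,3) → (φ(0),φ(3)) = (4,8) ∈ E(G2) ✓
  (0,8) → (φ(0),φ(8)) = (2,8) ∈ E(G2) ✓
  (1,5) → (φ(1),φ(5)) = (0,6) ∈ E(G2) ✓
  (1,8) → (φ(1),φ(8)) = (2,6) ∈ E(G2) ✓
  (2,4) → (φ(2),φ(4)) = (1,5) ∈ E(G2) ✓
  (3,4) → (φ(3),φ(4)) = (4,5) ∈ E(G2) ✓
  (4,5) → (φ(4),φ(5)) = (0,5) ∈ E(G2) ✓
  (4,6) → (φ(4),φ(6)) = (5,7) ∈ E(G2) ✓
  (4,7) → (φ(4),φ(7)) = (3,5) ∈ E(G2) ✓
  (4,8) → (φ(4),φ(8)) = (2,5) ∈ E(G2) ✓
  (5,8) → (φ(5),φ(8)) = (0,2) ∈ E(G2) ✓
  (6,7) → (φ(6),φ(7)) = (3,7) ∈ E(G2) ✓
All 13 edges of G1 map to edges of G2, and |E(G1)| = |E(G2)| = 13, so φ is a bijection on edges as well as vertices. Hence G1 ≅ G2.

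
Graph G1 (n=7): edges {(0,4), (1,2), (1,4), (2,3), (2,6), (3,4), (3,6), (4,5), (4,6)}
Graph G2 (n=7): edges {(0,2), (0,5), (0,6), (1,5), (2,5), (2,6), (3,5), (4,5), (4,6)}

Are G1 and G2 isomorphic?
Yes, isomorphic

The graphs are isomorphic.
One valid mapping φ: V(G1) → V(G2): 0→3, 1→4, 2→6, 3→2, 4→5, 5→1, 6→0

Verify φ preserves adjacency — for each edge of G1, its image is an edge of G2:
  (0,4) → (φ(0),φ(4)) = (3,5) ∈ E(G2) ✓
  (1,2) → (φ(1),φ(2)) = (4,6) ∈ E(G2) ✓
  (1,4) → (φ(1),φ(4)) = (4,5) ∈ E(G2) ✓
  (2,3) → (φ(2),φ(3)) = (2,6) ∈ E(G2) ✓
  (2,6) → (φ(2),φ(6)) = (0,6) ∈ E(G2) ✓
  (3,4) → (φ(3),φ(4)) = (2,5) ∈ E(G2) ✓
  (3,6) → (φ(3),φ(6)) = (0,2) ∈ E(G2) ✓
  (4,5) → (φ(4),φ(5)) = (1,5) ∈ E(G2) ✓
  (4,6) → (φ(4),φ(6)) = (0,5) ∈ E(G2) ✓
All 9 edges of G1 map to edges of G2, and |E(G1)| = |E(G2)| = 9, so φ is a bijection on edges as well as vertices. Hence G1 ≅ G2.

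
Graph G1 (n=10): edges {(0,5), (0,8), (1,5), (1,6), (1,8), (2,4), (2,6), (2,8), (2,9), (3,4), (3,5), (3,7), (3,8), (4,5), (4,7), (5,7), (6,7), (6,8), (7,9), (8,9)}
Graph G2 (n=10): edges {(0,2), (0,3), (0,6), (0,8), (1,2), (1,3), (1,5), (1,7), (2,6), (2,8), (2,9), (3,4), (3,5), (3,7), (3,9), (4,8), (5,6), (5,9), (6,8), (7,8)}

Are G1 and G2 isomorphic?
Yes, isomorphic

The graphs are isomorphic.
One valid mapping φ: V(G1) → V(G2): 0→4, 1→7, 2→5, 3→0, 4→6, 5→8, 6→1, 7→2, 8→3, 9→9

Verify φ preserves adjacency — for each edge of G1, its image is an edge of G2:
  (0,5) → (φ(0),φ(5)) = (4,8) ∈ E(G2) ✓
  (0,8) → (φ(0),φ(8)) = (3,4) ∈ E(G2) ✓
  (1,5) → (φ(1),φ(5)) = (7,8) ∈ E(G2) ✓
  (1,6) → (φ(1),φ(6)) = (1,7) ∈ E(G2) ✓
  (1,8) → (φ(1),φ(8)) = (3,7) ∈ E(G2) ✓
  (2,4) → (φ(2),φ(4)) = (5,6) ∈ E(G2) ✓
  (2,6) → (φ(2),φ(6)) = (1,5) ∈ E(G2) ✓
  (2,8) → (φ(2),φ(8)) = (3,5) ∈ E(G2) ✓
  (2,9) → (φ(2),φ(9)) = (5,9) ∈ E(G2) ✓
  (3,4) → (φ(3),φ(4)) = (0,6) ∈ E(G2) ✓
  (3,5) → (φ(3),φ(5)) = (0,8) ∈ E(G2) ✓
  (3,7) → (φ(3),φ(7)) = (0,2) ∈ E(G2) ✓
  (3,8) → (φ(3),φ(8)) = (0,3) ∈ E(G2) ✓
  (4,5) → (φ(4),φ(5)) = (6,8) ∈ E(G2) ✓
  (4,7) → (φ(4),φ(7)) = (2,6) ∈ E(G2) ✓
  (5,7) → (φ(5),φ(7)) = (2,8) ∈ E(G2) ✓
  (6,7) → (φ(6),φ(7)) = (1,2) ∈ E(G2) ✓
  (6,8) → (φ(6),φ(8)) = (1,3) ∈ E(G2) ✓
  (7,9) → (φ(7),φ(9)) = (2,9) ∈ E(G2) ✓
  (8,9) → (φ(8),φ(9)) = (3,9) ∈ E(G2) ✓
All 20 edges of G1 map to edges of G2, and |E(G1)| = |E(G2)| = 20, so φ is a bijection on edges as well as vertices. Hence G1 ≅ G2.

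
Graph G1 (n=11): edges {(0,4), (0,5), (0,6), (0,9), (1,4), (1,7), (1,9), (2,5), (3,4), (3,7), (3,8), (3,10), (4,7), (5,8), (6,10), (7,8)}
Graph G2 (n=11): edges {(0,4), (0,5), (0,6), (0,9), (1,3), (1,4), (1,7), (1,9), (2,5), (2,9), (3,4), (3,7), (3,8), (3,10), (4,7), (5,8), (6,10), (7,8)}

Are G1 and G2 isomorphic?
No, not isomorphic

The graphs are NOT isomorphic.

Counting edges: G1 has 16 edge(s); G2 has 18 edge(s).
Edge count is an isomorphism invariant (a bijection on vertices induces a bijection on edges), so differing edge counts rule out isomorphism.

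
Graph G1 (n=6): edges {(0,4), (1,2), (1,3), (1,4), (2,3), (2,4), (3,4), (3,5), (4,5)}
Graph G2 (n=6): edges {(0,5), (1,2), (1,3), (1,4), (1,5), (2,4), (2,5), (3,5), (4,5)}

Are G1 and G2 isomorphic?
Yes, isomorphic

The graphs are isomorphic.
One valid mapping φ: V(G1) → V(G2): 0→0, 1→2, 2→4, 3→1, 4→5, 5→3

Verify φ preserves adjacency — for each edge of G1, its image is an edge of G2:
  (0,4) → (φ(0),φ(4)) = (0,5) ∈ E(G2) ✓
  (1,2) → (φ(1),φ(2)) = (2,4) ∈ E(G2) ✓
  (1,3) → (φ(1),φ(3)) = (1,2) ∈ E(G2) ✓
  (1,4) → (φ(1),φ(4)) = (2,5) ∈ E(G2) ✓
  (2,3) → (φ(2),φ(3)) = (1,4) ∈ E(G2) ✓
  (2,4) → (φ(2),φ(4)) = (4,5) ∈ E(G2) ✓
  (3,4) → (φ(3),φ(4)) = (1,5) ∈ E(G2) ✓
  (3,5) → (φ(3),φ(5)) = (1,3) ∈ E(G2) ✓
  (4,5) → (φ(4),φ(5)) = (3,5) ∈ E(G2) ✓
All 9 edges of G1 map to edges of G2, and |E(G1)| = |E(G2)| = 9, so φ is a bijection on edges as well as vertices. Hence G1 ≅ G2.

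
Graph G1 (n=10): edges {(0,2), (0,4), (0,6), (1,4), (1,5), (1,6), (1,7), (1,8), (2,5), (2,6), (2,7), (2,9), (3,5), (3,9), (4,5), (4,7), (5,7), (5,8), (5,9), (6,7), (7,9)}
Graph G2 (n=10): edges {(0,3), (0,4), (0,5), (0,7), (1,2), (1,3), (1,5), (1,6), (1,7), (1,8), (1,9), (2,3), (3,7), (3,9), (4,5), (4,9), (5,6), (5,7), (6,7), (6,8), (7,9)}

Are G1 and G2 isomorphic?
Yes, isomorphic

The graphs are isomorphic.
One valid mapping φ: V(G1) → V(G2): 0→4, 1→3, 2→5, 3→8, 4→9, 5→1, 6→0, 7→7, 8→2, 9→6

Verify φ preserves adjacency — for each edge of G1, its image is an edge of G2:
  (0,2) → (φ(0),φ(2)) = (4,5) ∈ E(G2) ✓
  (0,4) → (φ(0),φ(4)) = (4,9) ∈ E(G2) ✓
  (0,6) → (φ(0),φ(6)) = (0,4) ∈ E(G2) ✓
  (1,4) → (φ(1),φ(4)) = (3,9) ∈ E(G2) ✓
  (1,5) → (φ(1),φ(5)) = (1,3) ∈ E(G2) ✓
  (1,6) → (φ(1),φ(6)) = (0,3) ∈ E(G2) ✓
  (1,7) → (φ(1),φ(7)) = (3,7) ∈ E(G2) ✓
  (1,8) → (φ(1),φ(8)) = (2,3) ∈ E(G2) ✓
  (2,5) → (φ(2),φ(5)) = (1,5) ∈ E(G2) ✓
  (2,6) → (φ(2),φ(6)) = (0,5) ∈ E(G2) ✓
  (2,7) → (φ(2),φ(7)) = (5,7) ∈ E(G2) ✓
  (2,9) → (φ(2),φ(9)) = (5,6) ∈ E(G2) ✓
  (3,5) → (φ(3),φ(5)) = (1,8) ∈ E(G2) ✓
  (3,9) → (φ(3),φ(9)) = (6,8) ∈ E(G2) ✓
  (4,5) → (φ(4),φ(5)) = (1,9) ∈ E(G2) ✓
  (4,7) → (φ(4),φ(7)) = (7,9) ∈ E(G2) ✓
  (5,7) → (φ(5),φ(7)) = (1,7) ∈ E(G2) ✓
  (5,8) → (φ(5),φ(8)) = (1,2) ∈ E(G2) ✓
  (5,9) → (φ(5),φ(9)) = (1,6) ∈ E(G2) ✓
  (6,7) → (φ(6),φ(7)) = (0,7) ∈ E(G2) ✓
  (7,9) → (φ(7),φ(9)) = (6,7) ∈ E(G2) ✓
All 21 edges of G1 map to edges of G2, and |E(G1)| = |E(G2)| = 21, so φ is a bijection on edges as well as vertices. Hence G1 ≅ G2.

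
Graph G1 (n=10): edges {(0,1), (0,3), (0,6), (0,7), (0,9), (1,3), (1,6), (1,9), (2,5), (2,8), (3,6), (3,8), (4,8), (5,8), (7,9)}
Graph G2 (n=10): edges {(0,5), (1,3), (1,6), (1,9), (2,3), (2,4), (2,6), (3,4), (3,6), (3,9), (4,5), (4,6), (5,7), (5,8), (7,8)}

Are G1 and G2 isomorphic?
Yes, isomorphic

The graphs are isomorphic.
One valid mapping φ: V(G1) → V(G2): 0→3, 1→6, 2→8, 3→4, 4→0, 5→7, 6→2, 7→9, 8→5, 9→1

Verify φ preserves adjacency — for each edge of G1, its image is an edge of G2:
  (0,1) → (φ(0),φ(1)) = (3,6) ∈ E(G2) ✓
  (0,3) → (φ(0),φ(3)) = (3,4) ∈ E(G2) ✓
  (0,6) → (φ(0),φ(6)) = (2,3) ∈ E(G2) ✓
  (0,7) → (φ(0),φ(7)) = (3,9) ∈ E(G2) ✓
  (0,9) → (φ(0),φ(9)) = (1,3) ∈ E(G2) ✓
  (1,3) → (φ(1),φ(3)) = (4,6) ∈ E(G2) ✓
  (1,6) → (φ(1),φ(6)) = (2,6) ∈ E(G2) ✓
  (1,9) → (φ(1),φ(9)) = (1,6) ∈ E(G2) ✓
  (2,5) → (φ(2),φ(5)) = (7,8) ∈ E(G2) ✓
  (2,8) → (φ(2),φ(8)) = (5,8) ∈ E(G2) ✓
  (3,6) → (φ(3),φ(6)) = (2,4) ∈ E(G2) ✓
  (3,8) → (φ(3),φ(8)) = (4,5) ∈ E(G2) ✓
  (4,8) → (φ(4),φ(8)) = (0,5) ∈ E(G2) ✓
  (5,8) → (φ(5),φ(8)) = (5,7) ∈ E(G2) ✓
  (7,9) → (φ(7),φ(9)) = (1,9) ∈ E(G2) ✓
All 15 edges of G1 map to edges of G2, and |E(G1)| = |E(G2)| = 15, so φ is a bijection on edges as well as vertices. Hence G1 ≅ G2.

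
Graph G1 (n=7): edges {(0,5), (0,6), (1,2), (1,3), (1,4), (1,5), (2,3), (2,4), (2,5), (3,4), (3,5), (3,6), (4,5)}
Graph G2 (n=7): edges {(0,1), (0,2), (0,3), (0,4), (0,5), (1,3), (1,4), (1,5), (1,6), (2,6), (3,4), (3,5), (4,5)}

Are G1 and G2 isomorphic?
Yes, isomorphic

The graphs are isomorphic.
One valid mapping φ: V(G1) → V(G2): 0→6, 1→3, 2→4, 3→0, 4→5, 5→1, 6→2

Verify φ preserves adjacency — for each edge of G1, its image is an edge of G2:
  (0,5) → (φ(0),φ(5)) = (1,6) ∈ E(G2) ✓
  (0,6) → (φ(0),φ(6)) = (2,6) ∈ E(G2) ✓
  (1,2) → (φ(1),φ(2)) = (3,4) ∈ E(G2) ✓
  (1,3) → (φ(1),φ(3)) = (0,3) ∈ E(G2) ✓
  (1,4) → (φ(1),φ(4)) = (3,5) ∈ E(G2) ✓
  (1,5) → (φ(1),φ(5)) = (1,3) ∈ E(G2) ✓
  (2,3) → (φ(2),φ(3)) = (0,4) ∈ E(G2) ✓
  (2,4) → (φ(2),φ(4)) = (4,5) ∈ E(G2) ✓
  (2,5) → (φ(2),φ(5)) = (1,4) ∈ E(G2) ✓
  (3,4) → (φ(3),φ(4)) = (0,5) ∈ E(G2) ✓
  (3,5) → (φ(3),φ(5)) = (0,1) ∈ E(G2) ✓
  (3,6) → (φ(3),φ(6)) = (0,2) ∈ E(G2) ✓
  (4,5) → (φ(4),φ(5)) = (1,5) ∈ E(G2) ✓
All 13 edges of G1 map to edges of G2, and |E(G1)| = |E(G2)| = 13, so φ is a bijection on edges as well as vertices. Hence G1 ≅ G2.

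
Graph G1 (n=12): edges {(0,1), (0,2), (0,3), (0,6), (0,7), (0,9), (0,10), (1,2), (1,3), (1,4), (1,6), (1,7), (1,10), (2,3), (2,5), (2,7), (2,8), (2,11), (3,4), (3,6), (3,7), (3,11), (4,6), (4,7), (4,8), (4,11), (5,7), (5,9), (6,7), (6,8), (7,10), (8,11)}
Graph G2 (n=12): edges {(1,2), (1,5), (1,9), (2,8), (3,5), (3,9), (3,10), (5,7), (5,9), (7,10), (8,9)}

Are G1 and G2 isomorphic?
No, not isomorphic

The graphs are NOT isomorphic.

Connected components of G1: 1 component(s) with vertex sets [[0, 1, 2, 3, 4, 5, 6, 7, 8, 9, 10, 11]], sizes [12].
Connected components of G2: 5 component(s) with vertex sets [[0], [4], [6], [11], [1, 2, 3, 5, 7, 8, 9, 10]], sizes [1, 1, 1, 1, 8].
The number of connected components (and the multiset of component sizes) is an isomorphism invariant — an isomorphism maps each component of G1 bijectively onto a component of G2. Since G1 has 1 component(s) and G2 has 5, they cannot be isomorphic.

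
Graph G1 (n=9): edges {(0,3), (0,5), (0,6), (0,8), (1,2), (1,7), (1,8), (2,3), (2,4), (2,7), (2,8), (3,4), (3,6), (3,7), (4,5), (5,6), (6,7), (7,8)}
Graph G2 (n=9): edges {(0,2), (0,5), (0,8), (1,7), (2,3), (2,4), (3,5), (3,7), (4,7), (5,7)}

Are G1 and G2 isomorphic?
No, not isomorphic

The graphs are NOT isomorphic.

Degrees in G1: deg(0)=4, deg(1)=3, deg(2)=5, deg(3)=5, deg(4)=3, deg(5)=3, deg(6)=4, deg(7)=5, deg(8)=4.
Sorted degree sequence of G1: [5, 5, 5, 4, 4, 4, 3, 3, 3].
Degrees in G2: deg(0)=3, deg(1)=1, deg(2)=3, deg(3)=3, deg(4)=2, deg(5)=3, deg(6)=0, deg(7)=4, deg(8)=1.
Sorted degree sequence of G2: [4, 3, 3, 3, 3, 2, 1, 1, 0].
The (sorted) degree sequence is an isomorphism invariant, so since G1 and G2 have different degree sequences they cannot be isomorphic.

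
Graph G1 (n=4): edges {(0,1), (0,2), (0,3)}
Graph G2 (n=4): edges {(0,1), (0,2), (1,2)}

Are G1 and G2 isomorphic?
No, not isomorphic

The graphs are NOT isomorphic.

Counting triangles (3-cliques): G1 has 0, G2 has 1.
Triangle count is an isomorphism invariant, so differing triangle counts rule out isomorphism.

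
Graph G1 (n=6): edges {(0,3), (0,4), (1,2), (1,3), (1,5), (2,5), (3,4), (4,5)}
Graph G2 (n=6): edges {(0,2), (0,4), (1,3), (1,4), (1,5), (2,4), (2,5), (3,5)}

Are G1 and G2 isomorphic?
Yes, isomorphic

The graphs are isomorphic.
One valid mapping φ: V(G1) → V(G2): 0→0, 1→5, 2→3, 3→2, 4→4, 5→1

Verify φ preserves adjacency — for each edge of G1, its image is an edge of G2:
  (0,3) → (φ(0),φ(3)) = (0,2) ∈ E(G2) ✓
  (0,4) → (φ(0),φ(4)) = (0,4) ∈ E(G2) ✓
  (1,2) → (φ(1),φ(2)) = (3,5) ∈ E(G2) ✓
  (1,3) → (φ(1),φ(3)) = (2,5) ∈ E(G2) ✓
  (1,5) → (φ(1),φ(5)) = (1,5) ∈ E(G2) ✓
  (2,5) → (φ(2),φ(5)) = (1,3) ∈ E(G2) ✓
  (3,4) → (φ(3),φ(4)) = (2,4) ∈ E(G2) ✓
  (4,5) → (φ(4),φ(5)) = (1,4) ∈ E(G2) ✓
All 8 edges of G1 map to edges of G2, and |E(G1)| = |E(G2)| = 8, so φ is a bijection on edges as well as vertices. Hence G1 ≅ G2.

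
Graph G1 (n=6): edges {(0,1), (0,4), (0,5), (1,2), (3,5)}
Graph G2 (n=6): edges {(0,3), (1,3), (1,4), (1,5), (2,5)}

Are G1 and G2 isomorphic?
Yes, isomorphic

The graphs are isomorphic.
One valid mapping φ: V(G1) → V(G2): 0→1, 1→3, 2→0, 3→2, 4→4, 5→5

Verify φ preserves adjacency — for each edge of G1, its image is an edge of G2:
  (0,1) → (φ(0),φ(1)) = (1,3) ∈ E(G2) ✓
  (0,4) → (φ(0),φ(4)) = (1,4) ∈ E(G2) ✓
  (0,5) → (φ(0),φ(5)) = (1,5) ∈ E(G2) ✓
  (1,2) → (φ(1),φ(2)) = (0,3) ∈ E(G2) ✓
  (3,5) → (φ(3),φ(5)) = (2,5) ∈ E(G2) ✓
All 5 edges of G1 map to edges of G2, and |E(G1)| = |E(G2)| = 5, so φ is a bijection on edges as well as vertices. Hence G1 ≅ G2.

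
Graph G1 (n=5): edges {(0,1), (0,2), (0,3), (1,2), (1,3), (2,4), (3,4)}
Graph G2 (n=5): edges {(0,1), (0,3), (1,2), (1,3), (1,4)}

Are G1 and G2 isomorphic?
No, not isomorphic

The graphs are NOT isomorphic.

Counting triangles (3-cliques): G1 has 2, G2 has 1.
Triangle count is an isomorphism invariant, so differing triangle counts rule out isomorphism.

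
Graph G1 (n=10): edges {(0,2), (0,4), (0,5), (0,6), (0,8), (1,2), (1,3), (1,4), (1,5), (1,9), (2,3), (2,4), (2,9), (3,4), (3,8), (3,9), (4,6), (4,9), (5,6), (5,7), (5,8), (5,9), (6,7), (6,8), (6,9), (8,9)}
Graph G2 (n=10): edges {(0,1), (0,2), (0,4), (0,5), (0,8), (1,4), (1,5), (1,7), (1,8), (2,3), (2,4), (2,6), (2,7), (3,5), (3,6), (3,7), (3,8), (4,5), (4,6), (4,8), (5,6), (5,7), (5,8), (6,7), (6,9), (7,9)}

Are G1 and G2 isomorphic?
Yes, isomorphic

The graphs are isomorphic.
One valid mapping φ: V(G1) → V(G2): 0→2, 1→1, 2→0, 3→8, 4→4, 5→7, 6→6, 7→9, 8→3, 9→5

Verify φ preserves adjacency — for each edge of G1, its image is an edge of G2:
  (0,2) → (φ(0),φ(2)) = (0,2) ∈ E(G2) ✓
  (0,4) → (φ(0),φ(4)) = (2,4) ∈ E(G2) ✓
  (0,5) → (φ(0),φ(5)) = (2,7) ∈ E(G2) ✓
  (0,6) → (φ(0),φ(6)) = (2,6) ∈ E(G2) ✓
  (0,8) → (φ(0),φ(8)) = (2,3) ∈ E(G2) ✓
  (1,2) → (φ(1),φ(2)) = (0,1) ∈ E(G2) ✓
  (1,3) → (φ(1),φ(3)) = (1,8) ∈ E(G2) ✓
  (1,4) → (φ(1),φ(4)) = (1,4) ∈ E(G2) ✓
  (1,5) → (φ(1),φ(5)) = (1,7) ∈ E(G2) ✓
  (1,9) → (φ(1),φ(9)) = (1,5) ∈ E(G2) ✓
  (2,3) → (φ(2),φ(3)) = (0,8) ∈ E(G2) ✓
  (2,4) → (φ(2),φ(4)) = (0,4) ∈ E(G2) ✓
  (2,9) → (φ(2),φ(9)) = (0,5) ∈ E(G2) ✓
  (3,4) → (φ(3),φ(4)) = (4,8) ∈ E(G2) ✓
  (3,8) → (φ(3),φ(8)) = (3,8) ∈ E(G2) ✓
  (3,9) → (φ(3),φ(9)) = (5,8) ∈ E(G2) ✓
  (4,6) → (φ(4),φ(6)) = (4,6) ∈ E(G2) ✓
  (4,9) → (φ(4),φ(9)) = (4,5) ∈ E(G2) ✓
  (5,6) → (φ(5),φ(6)) = (6,7) ∈ E(G2) ✓
  (5,7) → (φ(5),φ(7)) = (7,9) ∈ E(G2) ✓
  (5,8) → (φ(5),φ(8)) = (3,7) ∈ E(G2) ✓
  (5,9) → (φ(5),φ(9)) = (5,7) ∈ E(G2) ✓
  (6,7) → (φ(6),φ(7)) = (6,9) ∈ E(G2) ✓
  (6,8) → (φ(6),φ(8)) = (3,6) ∈ E(G2) ✓
  (6,9) → (φ(6),φ(9)) = (5,6) ∈ E(G2) ✓
  (8,9) → (φ(8),φ(9)) = (3,5) ∈ E(G2) ✓
All 26 edges of G1 map to edges of G2, and |E(G1)| = |E(G2)| = 26, so φ is a bijection on edges as well as vertices. Hence G1 ≅ G2.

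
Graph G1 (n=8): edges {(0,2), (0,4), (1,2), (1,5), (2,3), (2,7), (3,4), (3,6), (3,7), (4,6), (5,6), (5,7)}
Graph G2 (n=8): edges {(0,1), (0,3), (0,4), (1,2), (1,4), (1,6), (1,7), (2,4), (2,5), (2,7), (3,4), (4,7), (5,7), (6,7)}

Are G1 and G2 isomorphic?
No, not isomorphic

The graphs are NOT isomorphic.

Counting triangles (3-cliques): G1 has 2, G2 has 8.
Triangle count is an isomorphism invariant, so differing triangle counts rule out isomorphism.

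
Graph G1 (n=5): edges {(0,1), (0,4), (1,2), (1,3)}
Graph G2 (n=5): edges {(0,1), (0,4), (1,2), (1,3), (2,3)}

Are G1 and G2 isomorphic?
No, not isomorphic

The graphs are NOT isomorphic.

Counting edges: G1 has 4 edge(s); G2 has 5 edge(s).
Edge count is an isomorphism invariant (a bijection on vertices induces a bijection on edges), so differing edge counts rule out isomorphism.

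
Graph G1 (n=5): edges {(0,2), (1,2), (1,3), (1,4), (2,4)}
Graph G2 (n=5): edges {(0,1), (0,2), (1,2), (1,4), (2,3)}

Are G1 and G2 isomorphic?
Yes, isomorphic

The graphs are isomorphic.
One valid mapping φ: V(G1) → V(G2): 0→4, 1→2, 2→1, 3→3, 4→0

Verify φ preserves adjacency — for each edge of G1, its image is an edge of G2:
  (0,2) → (φ(0),φ(2)) = (1,4) ∈ E(G2) ✓
  (1,2) → (φ(1),φ(2)) = (1,2) ∈ E(G2) ✓
  (1,3) → (φ(1),φ(3)) = (2,3) ∈ E(G2) ✓
  (1,4) → (φ(1),φ(4)) = (0,2) ∈ E(G2) ✓
  (2,4) → (φ(2),φ(4)) = (0,1) ∈ E(G2) ✓
All 5 edges of G1 map to edges of G2, and |E(G1)| = |E(G2)| = 5, so φ is a bijection on edges as well as vertices. Hence G1 ≅ G2.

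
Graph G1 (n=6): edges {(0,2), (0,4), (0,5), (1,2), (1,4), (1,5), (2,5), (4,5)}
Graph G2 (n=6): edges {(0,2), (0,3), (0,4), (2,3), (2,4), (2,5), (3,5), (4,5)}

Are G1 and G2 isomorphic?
Yes, isomorphic

The graphs are isomorphic.
One valid mapping φ: V(G1) → V(G2): 0→3, 1→4, 2→5, 3→1, 4→0, 5→2

Verify φ preserves adjacency — for each edge of G1, its image is an edge of G2:
  (0,2) → (φ(0),φ(2)) = (3,5) ∈ E(G2) ✓
  (0,4) → (φ(0),φ(4)) = (0,3) ∈ E(G2) ✓
  (0,5) → (φ(0),φ(5)) = (2,3) ∈ E(G2) ✓
  (1,2) → (φ(1),φ(2)) = (4,5) ∈ E(G2) ✓
  (1,4) → (φ(1),φ(4)) = (0,4) ∈ E(G2) ✓
  (1,5) → (φ(1),φ(5)) = (2,4) ∈ E(G2) ✓
  (2,5) → (φ(2),φ(5)) = (2,5) ∈ E(G2) ✓
  (4,5) → (φ(4),φ(5)) = (0,2) ∈ E(G2) ✓
All 8 edges of G1 map to edges of G2, and |E(G1)| = |E(G2)| = 8, so φ is a bijection on edges as well as vertices. Hence G1 ≅ G2.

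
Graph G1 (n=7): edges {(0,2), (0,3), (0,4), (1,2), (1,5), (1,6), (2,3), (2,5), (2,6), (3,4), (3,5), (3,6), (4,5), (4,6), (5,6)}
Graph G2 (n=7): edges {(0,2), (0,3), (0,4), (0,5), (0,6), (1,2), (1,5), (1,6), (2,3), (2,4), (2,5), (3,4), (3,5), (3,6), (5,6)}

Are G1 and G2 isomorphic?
Yes, isomorphic

The graphs are isomorphic.
One valid mapping φ: V(G1) → V(G2): 0→1, 1→4, 2→2, 3→5, 4→6, 5→3, 6→0

Verify φ preserves adjacency — for each edge of G1, its image is an edge of G2:
  (0,2) → (φ(0),φ(2)) = (1,2) ∈ E(G2) ✓
  (0,3) → (φ(0),φ(3)) = (1,5) ∈ E(G2) ✓
  (0,4) → (φ(0),φ(4)) = (1,6) ∈ E(G2) ✓
  (1,2) → (φ(1),φ(2)) = (2,4) ∈ E(G2) ✓
  (1,5) → (φ(1),φ(5)) = (3,4) ∈ E(G2) ✓
  (1,6) → (φ(1),φ(6)) = (0,4) ∈ E(G2) ✓
  (2,3) → (φ(2),φ(3)) = (2,5) ∈ E(G2) ✓
  (2,5) → (φ(2),φ(5)) = (2,3) ∈ E(G2) ✓
  (2,6) → (φ(2),φ(6)) = (0,2) ∈ E(G2) ✓
  (3,4) → (φ(3),φ(4)) = (5,6) ∈ E(G2) ✓
  (3,5) → (φ(3),φ(5)) = (3,5) ∈ E(G2) ✓
  (3,6) → (φ(3),φ(6)) = (0,5) ∈ E(G2) ✓
  (4,5) → (φ(4),φ(5)) = (3,6) ∈ E(G2) ✓
  (4,6) → (φ(4),φ(6)) = (0,6) ∈ E(G2) ✓
  (5,6) → (φ(5),φ(6)) = (0,3) ∈ E(G2) ✓
All 15 edges of G1 map to edges of G2, and |E(G1)| = |E(G2)| = 15, so φ is a bijection on edges as well as vertices. Hence G1 ≅ G2.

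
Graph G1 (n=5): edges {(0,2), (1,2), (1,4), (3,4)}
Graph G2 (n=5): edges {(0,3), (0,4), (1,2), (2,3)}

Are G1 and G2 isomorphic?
Yes, isomorphic

The graphs are isomorphic.
One valid mapping φ: V(G1) → V(G2): 0→4, 1→3, 2→0, 3→1, 4→2

Verify φ preserves adjacency — for each edge of G1, its image is an edge of G2:
  (0,2) → (φ(0),φ(2)) = (0,4) ∈ E(G2) ✓
  (1,2) → (φ(1),φ(2)) = (0,3) ∈ E(G2) ✓
  (1,4) → (φ(1),φ(4)) = (2,3) ∈ E(G2) ✓
  (3,4) → (φ(3),φ(4)) = (1,2) ∈ E(G2) ✓
All 4 edges of G1 map to edges of G2, and |E(G1)| = |E(G2)| = 4, so φ is a bijection on edges as well as vertices. Hence G1 ≅ G2.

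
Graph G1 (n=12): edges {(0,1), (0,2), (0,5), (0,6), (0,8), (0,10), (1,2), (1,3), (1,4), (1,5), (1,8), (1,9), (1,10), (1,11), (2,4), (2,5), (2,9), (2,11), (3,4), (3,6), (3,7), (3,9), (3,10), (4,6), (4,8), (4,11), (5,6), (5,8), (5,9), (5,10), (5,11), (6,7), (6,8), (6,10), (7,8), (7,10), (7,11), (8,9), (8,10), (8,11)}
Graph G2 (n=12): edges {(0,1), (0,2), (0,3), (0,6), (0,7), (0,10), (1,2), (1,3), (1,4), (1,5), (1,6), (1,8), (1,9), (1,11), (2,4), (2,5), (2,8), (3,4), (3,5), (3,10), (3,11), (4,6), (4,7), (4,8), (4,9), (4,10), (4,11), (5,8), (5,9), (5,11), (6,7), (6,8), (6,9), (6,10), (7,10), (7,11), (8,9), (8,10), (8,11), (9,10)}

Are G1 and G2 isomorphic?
Yes, isomorphic

The graphs are isomorphic.
One valid mapping φ: V(G1) → V(G2): 0→9, 1→1, 2→5, 3→0, 4→3, 5→8, 6→10, 7→7, 8→4, 9→2, 10→6, 11→11

Verify φ preserves adjacency — for each edge of G1, its image is an edge of G2:
  (0,1) → (φ(0),φ(1)) = (1,9) ∈ E(G2) ✓
  (0,2) → (φ(0),φ(2)) = (5,9) ∈ E(G2) ✓
  (0,5) → (φ(0),φ(5)) = (8,9) ∈ E(G2) ✓
  (0,6) → (φ(0),φ(6)) = (9,10) ∈ E(G2) ✓
  (0,8) → (φ(0),φ(8)) = (4,9) ∈ E(G2) ✓
  (0,10) → (φ(0),φ(10)) = (6,9) ∈ E(G2) ✓
  (1,2) → (φ(1),φ(2)) = (1,5) ∈ E(G2) ✓
  (1,3) → (φ(1),φ(3)) = (0,1) ∈ E(G2) ✓
  (1,4) → (φ(1),φ(4)) = (1,3) ∈ E(G2) ✓
  (1,5) → (φ(1),φ(5)) = (1,8) ∈ E(G2) ✓
  (1,8) → (φ(1),φ(8)) = (1,4) ∈ E(G2) ✓
  (1,9) → (φ(1),φ(9)) = (1,2) ∈ E(G2) ✓
  (1,10) → (φ(1),φ(10)) = (1,6) ∈ E(G2) ✓
  (1,11) → (φ(1),φ(11)) = (1,11) ∈ E(G2) ✓
  (2,4) → (φ(2),φ(4)) = (3,5) ∈ E(G2) ✓
  (2,5) → (φ(2),φ(5)) = (5,8) ∈ E(G2) ✓
  (2,9) → (φ(2),φ(9)) = (2,5) ∈ E(G2) ✓
  (2,11) → (φ(2),φ(11)) = (5,11) ∈ E(G2) ✓
  (3,4) → (φ(3),φ(4)) = (0,3) ∈ E(G2) ✓
  (3,6) → (φ(3),φ(6)) = (0,10) ∈ E(G2) ✓
  (3,7) → (φ(3),φ(7)) = (0,7) ∈ E(G2) ✓
  (3,9) → (φ(3),φ(9)) = (0,2) ∈ E(G2) ✓
  (3,10) → (φ(3),φ(10)) = (0,6) ∈ E(G2) ✓
  (4,6) → (φ(4),φ(6)) = (3,10) ∈ E(G2) ✓
  (4,8) → (φ(4),φ(8)) = (3,4) ∈ E(G2) ✓
  (4,11) → (φ(4),φ(11)) = (3,11) ∈ E(G2) ✓
  (5,6) → (φ(5),φ(6)) = (8,10) ∈ E(G2) ✓
  (5,8) → (φ(5),φ(8)) = (4,8) ∈ E(G2) ✓
  (5,9) → (φ(5),φ(9)) = (2,8) ∈ E(G2) ✓
  (5,10) → (φ(5),φ(10)) = (6,8) ∈ E(G2) ✓
  (5,11) → (φ(5),φ(11)) = (8,11) ∈ E(G2) ✓
  (6,7) → (φ(6),φ(7)) = (7,10) ∈ E(G2) ✓
  (6,8) → (φ(6),φ(8)) = (4,10) ∈ E(G2) ✓
  (6,10) → (φ(6),φ(10)) = (6,10) ∈ E(G2) ✓
  (7,8) → (φ(7),φ(8)) = (4,7) ∈ E(G2) ✓
  (7,10) → (φ(7),φ(10)) = (6,7) ∈ E(G2) ✓
  (7,11) → (φ(7),φ(11)) = (7,11) ∈ E(G2) ✓
  (8,9) → (φ(8),φ(9)) = (2,4) ∈ E(G2) ✓
  (8,10) → (φ(8),φ(10)) = (4,6) ∈ E(G2) ✓
  (8,11) → (φ(8),φ(11)) = (4,11) ∈ E(G2) ✓
All 40 edges of G1 map to edges of G2, and |E(G1)| = |E(G2)| = 40, so φ is a bijection on edges as well as vertices. Hence G1 ≅ G2.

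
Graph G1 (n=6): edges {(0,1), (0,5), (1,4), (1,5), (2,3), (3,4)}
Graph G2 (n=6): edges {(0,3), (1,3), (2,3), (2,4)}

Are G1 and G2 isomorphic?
No, not isomorphic

The graphs are NOT isomorphic.

Degrees in G1: deg(0)=2, deg(1)=3, deg(2)=1, deg(3)=2, deg(4)=2, deg(5)=2.
Sorted degree sequence of G1: [3, 2, 2, 2, 2, 1].
Degrees in G2: deg(0)=1, deg(1)=1, deg(2)=2, deg(3)=3, deg(4)=1, deg(5)=0.
Sorted degree sequence of G2: [3, 2, 1, 1, 1, 0].
The (sorted) degree sequence is an isomorphism invariant, so since G1 and G2 have different degree sequences they cannot be isomorphic.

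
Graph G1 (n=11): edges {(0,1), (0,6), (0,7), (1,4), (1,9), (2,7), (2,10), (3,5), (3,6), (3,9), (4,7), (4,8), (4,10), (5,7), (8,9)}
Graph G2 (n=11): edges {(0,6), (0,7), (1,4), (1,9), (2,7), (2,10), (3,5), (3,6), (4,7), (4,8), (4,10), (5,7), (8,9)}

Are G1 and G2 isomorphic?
No, not isomorphic

The graphs are NOT isomorphic.

Counting edges: G1 has 15 edge(s); G2 has 13 edge(s).
Edge count is an isomorphism invariant (a bijection on vertices induces a bijection on edges), so differing edge counts rule out isomorphism.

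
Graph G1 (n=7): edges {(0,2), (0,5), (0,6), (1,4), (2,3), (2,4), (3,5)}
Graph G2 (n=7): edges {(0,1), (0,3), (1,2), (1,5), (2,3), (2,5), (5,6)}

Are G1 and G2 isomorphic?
No, not isomorphic

The graphs are NOT isomorphic.

Degrees in G1: deg(0)=3, deg(1)=1, deg(2)=3, deg(3)=2, deg(4)=2, deg(5)=2, deg(6)=1.
Sorted degree sequence of G1: [3, 3, 2, 2, 2, 1, 1].
Degrees in G2: deg(0)=2, deg(1)=3, deg(2)=3, deg(3)=2, deg(4)=0, deg(5)=3, deg(6)=1.
Sorted degree sequence of G2: [3, 3, 3, 2, 2, 1, 0].
The (sorted) degree sequence is an isomorphism invariant, so since G1 and G2 have different degree sequences they cannot be isomorphic.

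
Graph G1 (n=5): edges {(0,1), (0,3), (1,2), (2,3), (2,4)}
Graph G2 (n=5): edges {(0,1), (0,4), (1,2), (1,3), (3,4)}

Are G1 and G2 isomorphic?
Yes, isomorphic

The graphs are isomorphic.
One valid mapping φ: V(G1) → V(G2): 0→4, 1→3, 2→1, 3→0, 4→2

Verify φ preserves adjacency — for each edge of G1, its image is an edge of G2:
  (0,1) → (φ(0),φ(1)) = (3,4) ∈ E(G2) ✓
  (0,3) → (φ(0),φ(3)) = (0,4) ∈ E(G2) ✓
  (1,2) → (φ(1),φ(2)) = (1,3) ∈ E(G2) ✓
  (2,3) → (φ(2),φ(3)) = (0,1) ∈ E(G2) ✓
  (2,4) → (φ(2),φ(4)) = (1,2) ∈ E(G2) ✓
All 5 edges of G1 map to edges of G2, and |E(G1)| = |E(G2)| = 5, so φ is a bijection on edges as well as vertices. Hence G1 ≅ G2.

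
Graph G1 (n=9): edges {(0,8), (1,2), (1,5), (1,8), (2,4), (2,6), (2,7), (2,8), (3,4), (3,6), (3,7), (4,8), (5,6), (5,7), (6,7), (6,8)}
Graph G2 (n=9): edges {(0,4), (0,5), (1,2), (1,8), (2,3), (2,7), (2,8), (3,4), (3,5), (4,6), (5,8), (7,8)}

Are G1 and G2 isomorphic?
No, not isomorphic

The graphs are NOT isomorphic.

Counting triangles (3-cliques): G1 has 6, G2 has 2.
Triangle count is an isomorphism invariant, so differing triangle counts rule out isomorphism.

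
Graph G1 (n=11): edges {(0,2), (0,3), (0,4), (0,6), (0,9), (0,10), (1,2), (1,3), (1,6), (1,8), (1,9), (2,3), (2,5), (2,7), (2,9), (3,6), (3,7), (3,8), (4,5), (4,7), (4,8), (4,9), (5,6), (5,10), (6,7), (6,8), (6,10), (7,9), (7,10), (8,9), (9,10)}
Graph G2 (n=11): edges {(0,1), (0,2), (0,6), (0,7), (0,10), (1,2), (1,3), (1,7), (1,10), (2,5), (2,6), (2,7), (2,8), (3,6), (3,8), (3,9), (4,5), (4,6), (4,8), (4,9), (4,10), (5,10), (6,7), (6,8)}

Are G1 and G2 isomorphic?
No, not isomorphic

The graphs are NOT isomorphic.

Counting triangles (3-cliques): G1 has 21, G2 has 12.
Triangle count is an isomorphism invariant, so differing triangle counts rule out isomorphism.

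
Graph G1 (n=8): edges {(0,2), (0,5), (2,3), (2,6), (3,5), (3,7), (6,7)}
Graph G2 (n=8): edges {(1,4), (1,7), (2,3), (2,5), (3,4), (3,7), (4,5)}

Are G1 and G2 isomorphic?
Yes, isomorphic

The graphs are isomorphic.
One valid mapping φ: V(G1) → V(G2): 0→1, 1→0, 2→4, 3→3, 4→6, 5→7, 6→5, 7→2

Verify φ preserves adjacency — for each edge of G1, its image is an edge of G2:
  (0,2) → (φ(0),φ(2)) = (1,4) ∈ E(G2) ✓
  (0,5) → (φ(0),φ(5)) = (1,7) ∈ E(G2) ✓
  (2,3) → (φ(2),φ(3)) = (3,4) ∈ E(G2) ✓
  (2,6) → (φ(2),φ(6)) = (4,5) ∈ E(G2) ✓
  (3,5) → (φ(3),φ(5)) = (3,7) ∈ E(G2) ✓
  (3,7) → (φ(3),φ(7)) = (2,3) ∈ E(G2) ✓
  (6,7) → (φ(6),φ(7)) = (2,5) ∈ E(G2) ✓
All 7 edges of G1 map to edges of G2, and |E(G1)| = |E(G2)| = 7, so φ is a bijection on edges as well as vertices. Hence G1 ≅ G2.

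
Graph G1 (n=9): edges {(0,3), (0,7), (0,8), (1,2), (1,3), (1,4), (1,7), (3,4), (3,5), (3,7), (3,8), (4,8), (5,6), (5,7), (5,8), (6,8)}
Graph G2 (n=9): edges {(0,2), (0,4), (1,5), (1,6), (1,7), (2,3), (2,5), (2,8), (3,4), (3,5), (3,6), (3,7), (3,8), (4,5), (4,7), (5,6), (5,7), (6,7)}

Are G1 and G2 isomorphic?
No, not isomorphic

The graphs are NOT isomorphic.

Degrees in G1: deg(0)=3, deg(1)=4, deg(2)=1, deg(3)=6, deg(4)=3, deg(5)=4, deg(6)=2, deg(7)=4, deg(8)=5.
Sorted degree sequence of G1: [6, 5, 4, 4, 4, 3, 3, 2, 1].
Degrees in G2: deg(0)=2, deg(1)=3, deg(2)=4, deg(3)=6, deg(4)=4, deg(5)=6, deg(6)=4, deg(7)=5, deg(8)=2.
Sorted degree sequence of G2: [6, 6, 5, 4, 4, 4, 3, 2, 2].
The (sorted) degree sequence is an isomorphism invariant, so since G1 and G2 have different degree sequences they cannot be isomorphic.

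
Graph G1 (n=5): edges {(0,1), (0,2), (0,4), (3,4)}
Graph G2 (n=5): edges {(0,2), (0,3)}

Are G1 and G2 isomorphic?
No, not isomorphic

The graphs are NOT isomorphic.

Connected components of G1: 1 component(s) with vertex sets [[0, 1, 2, 3, 4]], sizes [5].
Connected components of G2: 3 component(s) with vertex sets [[1], [4], [0, 2, 3]], sizes [1, 1, 3].
The number of connected components (and the multiset of component sizes) is an isomorphism invariant — an isomorphism maps each component of G1 bijectively onto a component of G2. Since G1 has 1 component(s) and G2 has 3, they cannot be isomorphic.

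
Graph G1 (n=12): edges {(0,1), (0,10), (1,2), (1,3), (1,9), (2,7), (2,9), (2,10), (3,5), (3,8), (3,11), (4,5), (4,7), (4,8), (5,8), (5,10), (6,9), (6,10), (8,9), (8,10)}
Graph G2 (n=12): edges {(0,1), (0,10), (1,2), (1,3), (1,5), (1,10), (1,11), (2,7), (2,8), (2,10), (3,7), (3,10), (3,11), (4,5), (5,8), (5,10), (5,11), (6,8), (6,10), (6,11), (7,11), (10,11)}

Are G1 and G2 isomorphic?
No, not isomorphic

The graphs are NOT isomorphic.

Counting triangles (3-cliques): G1 has 4, G2 has 11.
Triangle count is an isomorphism invariant, so differing triangle counts rule out isomorphism.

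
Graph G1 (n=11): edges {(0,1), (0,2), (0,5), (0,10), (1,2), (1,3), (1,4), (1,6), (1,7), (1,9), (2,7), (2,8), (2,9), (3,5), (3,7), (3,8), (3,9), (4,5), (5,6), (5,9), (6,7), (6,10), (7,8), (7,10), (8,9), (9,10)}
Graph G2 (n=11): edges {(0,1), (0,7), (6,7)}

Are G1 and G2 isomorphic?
No, not isomorphic

The graphs are NOT isomorphic.

Connected components of G1: 1 component(s) with vertex sets [[0, 1, 2, 3, 4, 5, 6, 7, 8, 9, 10]], sizes [11].
Connected components of G2: 8 component(s) with vertex sets [[2], [3], [4], [5], [8], [9], [10], [0, 1, 6, 7]], sizes [1, 1, 1, 1, 1, 1, 1, 4].
The number of connected components (and the multiset of component sizes) is an isomorphism invariant — an isomorphism maps each component of G1 bijectively onto a component of G2. Since G1 has 1 component(s) and G2 has 8, they cannot be isomorphic.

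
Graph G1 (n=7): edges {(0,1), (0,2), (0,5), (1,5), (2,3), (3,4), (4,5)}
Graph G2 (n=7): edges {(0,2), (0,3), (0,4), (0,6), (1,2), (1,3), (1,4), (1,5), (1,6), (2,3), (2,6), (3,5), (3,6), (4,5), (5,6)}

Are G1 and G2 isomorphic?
No, not isomorphic

The graphs are NOT isomorphic.

Degrees in G1: deg(0)=3, deg(1)=2, deg(2)=2, deg(3)=2, deg(4)=2, deg(5)=3, deg(6)=0.
Sorted degree sequence of G1: [3, 3, 2, 2, 2, 2, 0].
Degrees in G2: deg(0)=4, deg(1)=5, deg(2)=4, deg(3)=5, deg(4)=3, deg(5)=4, deg(6)=5.
Sorted degree sequence of G2: [5, 5, 5, 4, 4, 4, 3].
The (sorted) degree sequence is an isomorphism invariant, so since G1 and G2 have different degree sequences they cannot be isomorphic.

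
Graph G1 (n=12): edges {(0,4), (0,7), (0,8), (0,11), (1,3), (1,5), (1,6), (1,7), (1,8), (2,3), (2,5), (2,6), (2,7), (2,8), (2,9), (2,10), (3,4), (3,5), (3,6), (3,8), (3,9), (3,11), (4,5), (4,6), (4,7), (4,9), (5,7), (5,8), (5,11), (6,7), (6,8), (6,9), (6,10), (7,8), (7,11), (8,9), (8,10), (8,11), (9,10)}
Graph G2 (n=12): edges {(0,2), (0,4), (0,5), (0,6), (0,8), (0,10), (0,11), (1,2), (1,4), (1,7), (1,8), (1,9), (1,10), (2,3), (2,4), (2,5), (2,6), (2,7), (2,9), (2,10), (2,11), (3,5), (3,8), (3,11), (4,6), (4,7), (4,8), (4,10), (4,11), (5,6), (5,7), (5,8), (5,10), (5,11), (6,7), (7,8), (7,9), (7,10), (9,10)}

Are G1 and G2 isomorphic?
Yes, isomorphic

The graphs are isomorphic.
One valid mapping φ: V(G1) → V(G2): 0→3, 1→6, 2→10, 3→4, 4→8, 5→0, 6→7, 7→5, 8→2, 9→1, 10→9, 11→11

Verify φ preserves adjacency — for each edge of G1, its image is an edge of G2:
  (0,4) → (φ(0),φ(4)) = (3,8) ∈ E(G2) ✓
  (0,7) → (φ(0),φ(7)) = (3,5) ∈ E(G2) ✓
  (0,8) → (φ(0),φ(8)) = (2,3) ∈ E(G2) ✓
  (0,11) → (φ(0),φ(11)) = (3,11) ∈ E(G2) ✓
  (1,3) → (φ(1),φ(3)) = (4,6) ∈ E(G2) ✓
  (1,5) → (φ(1),φ(5)) = (0,6) ∈ E(G2) ✓
  (1,6) → (φ(1),φ(6)) = (6,7) ∈ E(G2) ✓
  (1,7) → (φ(1),φ(7)) = (5,6) ∈ E(G2) ✓
  (1,8) → (φ(1),φ(8)) = (2,6) ∈ E(G2) ✓
  (2,3) → (φ(2),φ(3)) = (4,10) ∈ E(G2) ✓
  (2,5) → (φ(2),φ(5)) = (0,10) ∈ E(G2) ✓
  (2,6) → (φ(2),φ(6)) = (7,10) ∈ E(G2) ✓
  (2,7) → (φ(2),φ(7)) = (5,10) ∈ E(G2) ✓
  (2,8) → (φ(2),φ(8)) = (2,10) ∈ E(G2) ✓
  (2,9) → (φ(2),φ(9)) = (1,10) ∈ E(G2) ✓
  (2,10) → (φ(2),φ(10)) = (9,10) ∈ E(G2) ✓
  (3,4) → (φ(3),φ(4)) = (4,8) ∈ E(G2) ✓
  (3,5) → (φ(3),φ(5)) = (0,4) ∈ E(G2) ✓
  (3,6) → (φ(3),φ(6)) = (4,7) ∈ E(G2) ✓
  (3,8) → (φ(3),φ(8)) = (2,4) ∈ E(G2) ✓
  (3,9) → (φ(3),φ(9)) = (1,4) ∈ E(G2) ✓
  (3,11) → (φ(3),φ(11)) = (4,11) ∈ E(G2) ✓
  (4,5) → (φ(4),φ(5)) = (0,8) ∈ E(G2) ✓
  (4,6) → (φ(4),φ(6)) = (7,8) ∈ E(G2) ✓
  (4,7) → (φ(4),φ(7)) = (5,8) ∈ E(G2) ✓
  (4,9) → (φ(4),φ(9)) = (1,8) ∈ E(G2) ✓
  (5,7) → (φ(5),φ(7)) = (0,5) ∈ E(G2) ✓
  (5,8) → (φ(5),φ(8)) = (0,2) ∈ E(G2) ✓
  (5,11) → (φ(5),φ(11)) = (0,11) ∈ E(G2) ✓
  (6,7) → (φ(6),φ(7)) = (5,7) ∈ E(G2) ✓
  (6,8) → (φ(6),φ(8)) = (2,7) ∈ E(G2) ✓
  (6,9) → (φ(6),φ(9)) = (1,7) ∈ E(G2) ✓
  (6,10) → (φ(6),φ(10)) = (7,9) ∈ E(G2) ✓
  (7,8) → (φ(7),φ(8)) = (2,5) ∈ E(G2) ✓
  (7,11) → (φ(7),φ(11)) = (5,11) ∈ E(G2) ✓
  (8,9) → (φ(8),φ(9)) = (1,2) ∈ E(G2) ✓
  (8,10) → (φ(8),φ(10)) = (2,9) ∈ E(G2) ✓
  (8,11) → (φ(8),φ(11)) = (2,11) ∈ E(G2) ✓
  (9,10) → (φ(9),φ(10)) = (1,9) ∈ E(G2) ✓
All 39 edges of G1 map to edges of G2, and |E(G1)| = |E(G2)| = 39, so φ is a bijection on edges as well as vertices. Hence G1 ≅ G2.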